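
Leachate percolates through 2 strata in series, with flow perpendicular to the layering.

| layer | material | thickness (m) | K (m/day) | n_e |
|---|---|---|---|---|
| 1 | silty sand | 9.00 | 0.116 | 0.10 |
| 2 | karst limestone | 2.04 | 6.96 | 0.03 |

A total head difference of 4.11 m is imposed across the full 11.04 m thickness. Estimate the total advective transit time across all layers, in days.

18.2

With flow normal to the layers, continuity requires the same specific discharge q through every layer.
Σ(b_i/K_i) = 9.00/0.116 + 2.04/6.96 = 77.88 d.
q = Δh / Σ(b_i/K_i) = 4.11 / 77.88 = 0.05277 m/day.
In each layer the seepage velocity is v_i = q/n_i, so the layer transit time is t_i = b_i·n_i / q:
  layer 1 (silty sand): t_1 = 9.00 × 0.10 / 0.05277 = 17.05 d
  layer 2 (karst limestone): t_2 = 2.04 × 0.03 / 0.05277 = 1.160 d
Total t = Σ t_i = 18.21 days.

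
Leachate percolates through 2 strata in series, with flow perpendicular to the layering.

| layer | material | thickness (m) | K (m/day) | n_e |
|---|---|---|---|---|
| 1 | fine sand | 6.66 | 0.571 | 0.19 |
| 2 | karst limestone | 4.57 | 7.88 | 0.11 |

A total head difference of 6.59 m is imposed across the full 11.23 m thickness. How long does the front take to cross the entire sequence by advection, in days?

With flow normal to the layers, continuity requires the same specific discharge q through every layer.
Σ(b_i/K_i) = 6.66/0.571 + 4.57/7.88 = 12.24 d.
q = Δh / Σ(b_i/K_i) = 6.59 / 12.24 = 0.5382 m/day.
In each layer the seepage velocity is v_i = q/n_i, so the layer transit time is t_i = b_i·n_i / q:
  layer 1 (fine sand): t_1 = 6.66 × 0.19 / 0.5382 = 2.351 d
  layer 2 (karst limestone): t_2 = 4.57 × 0.11 / 0.5382 = 0.9340 d
Total t = Σ t_i = 3.285 days.

3.28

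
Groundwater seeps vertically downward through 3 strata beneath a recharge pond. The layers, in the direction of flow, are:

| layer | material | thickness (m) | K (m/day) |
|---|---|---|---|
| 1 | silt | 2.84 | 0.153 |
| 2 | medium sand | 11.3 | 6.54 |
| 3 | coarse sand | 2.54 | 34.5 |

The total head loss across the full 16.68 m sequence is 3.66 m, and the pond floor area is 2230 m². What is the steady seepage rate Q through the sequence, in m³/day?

401

Flow is perpendicular to layering, so the layers act in series and the equivalent K is the thickness-weighted harmonic mean.
Total thickness L = 2.84 + 11.3 + 2.54 = 16.68 m.
Σ(b_i/K_i) = 2.84/0.153 + 11.3/6.54 + 2.54/34.5 = 20.36 d.
K_eq = L / Σ(b_i/K_i) = 16.68 / 20.36 = 0.8191 m/day.
Q = K_eq · A · (Δh/L) = 0.8191 × 2230 × (3.66/16.68) = 400.8 m³/day.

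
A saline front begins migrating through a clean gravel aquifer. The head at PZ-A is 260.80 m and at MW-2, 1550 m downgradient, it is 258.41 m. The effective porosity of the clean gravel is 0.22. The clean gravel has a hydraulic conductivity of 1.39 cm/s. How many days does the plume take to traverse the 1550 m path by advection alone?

184

Convert K: 1.39 cm/s × 864 = 1201 m/day.
Hydraulic gradient i = (260.80 − 258.41) / 1550 = 2.39 / 1550 = 0.001542.
Darcy flux q = K · i = 1201 × 0.001542 = 1.852 m/day.
Seepage velocity v = q / n_e = 1.852 / 0.22 = 8.417 m/day.
Travel time t = L / v = 1550 / 8.417 = 184.1 days.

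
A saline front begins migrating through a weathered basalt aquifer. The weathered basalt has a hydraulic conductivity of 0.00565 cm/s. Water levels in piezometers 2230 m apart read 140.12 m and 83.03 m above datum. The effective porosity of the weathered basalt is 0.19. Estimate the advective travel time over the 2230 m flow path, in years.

Convert K: 0.00565 cm/s × 864 = 4.882 m/day.
Hydraulic gradient i = (140.12 − 83.03) / 2230 = 57.09 / 2230 = 0.02560.
Darcy flux q = K · i = 4.882 × 0.02560 = 0.1250 m/day.
Seepage velocity v = q / n_e = 0.1250 / 0.19 = 0.6578 m/day.
Travel time t = L / v = 2230 / 0.6578 = 3390 days = 9.282 years.

9.28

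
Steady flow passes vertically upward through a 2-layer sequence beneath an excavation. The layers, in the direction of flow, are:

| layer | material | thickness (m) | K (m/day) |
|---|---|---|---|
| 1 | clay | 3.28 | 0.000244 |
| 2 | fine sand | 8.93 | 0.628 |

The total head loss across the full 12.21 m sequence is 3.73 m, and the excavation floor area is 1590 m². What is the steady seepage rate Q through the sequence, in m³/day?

Flow is perpendicular to layering, so the layers act in series and the equivalent K is the thickness-weighted harmonic mean.
Total thickness L = 3.28 + 8.93 = 12.21 m.
Σ(b_i/K_i) = 3.28/0.000244 + 8.93/0.628 = 13457 d.
K_eq = L / Σ(b_i/K_i) = 12.21 / 13457 = 0.0009073 m/day.
Q = K_eq · A · (Δh/L) = 0.0009073 × 1590 × (3.73/12.21) = 0.4407 m³/day.

0.441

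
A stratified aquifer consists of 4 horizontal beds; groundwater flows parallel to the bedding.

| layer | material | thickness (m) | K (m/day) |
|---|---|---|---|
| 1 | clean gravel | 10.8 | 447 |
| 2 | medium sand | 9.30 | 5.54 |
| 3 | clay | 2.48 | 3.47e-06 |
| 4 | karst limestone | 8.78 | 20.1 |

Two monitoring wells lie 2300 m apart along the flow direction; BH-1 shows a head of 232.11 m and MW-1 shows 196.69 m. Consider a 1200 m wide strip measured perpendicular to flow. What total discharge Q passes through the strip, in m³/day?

93400

Flow is parallel to layering, so each bed carries its own Darcy discharge and the transmissivities add.
Σ(K_i·b_i) = 447×10.8 + 5.54×9.30 + 3.47e-06×2.48 + 20.1×8.78 = 5056 m²/day.
Hydraulic gradient i = (232.11 − 196.69) / 2300 = 35.42 / 2300 = 0.01540.
Q = Σ(K_i·b_i) · W · i = 5056 × 1200 × 0.01540 = 93427 m³/day.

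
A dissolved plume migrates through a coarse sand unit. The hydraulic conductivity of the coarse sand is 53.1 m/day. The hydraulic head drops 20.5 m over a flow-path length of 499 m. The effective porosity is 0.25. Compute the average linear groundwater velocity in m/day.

Hydraulic gradient i = Δh / L = 20.5 / 499 = 0.04108.
Darcy flux q = K · i = 53.10 × 0.04108 = 2.181 m/day.
Seepage velocity v = q / n_e = 2.181 / 0.25 = 8.726 m/day.

8.73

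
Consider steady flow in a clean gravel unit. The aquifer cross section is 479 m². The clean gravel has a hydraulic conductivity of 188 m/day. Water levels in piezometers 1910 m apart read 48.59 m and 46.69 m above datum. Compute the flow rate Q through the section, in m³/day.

89.6

Hydraulic gradient i = (48.59 − 46.69) / 1910 = 1.9 / 1910 = 0.0009948.
Darcy's law: Q = K · A · i = 188.0 × 479.0 × 0.0009948 = 89.58 m³/day.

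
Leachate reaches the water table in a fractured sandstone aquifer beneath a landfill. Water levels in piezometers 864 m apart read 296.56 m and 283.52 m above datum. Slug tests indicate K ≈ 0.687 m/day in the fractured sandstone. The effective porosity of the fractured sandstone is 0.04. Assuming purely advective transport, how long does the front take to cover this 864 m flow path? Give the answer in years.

Hydraulic gradient i = (296.56 − 283.52) / 864 = 13.04 / 864 = 0.01509.
Darcy flux q = K · i = 0.6870 × 0.01509 = 0.01037 m/day.
Seepage velocity v = q / n_e = 0.01037 / 0.04 = 0.2592 m/day.
Travel time t = L / v = 864 / 0.2592 = 3333 days = 9.126 years.

9.13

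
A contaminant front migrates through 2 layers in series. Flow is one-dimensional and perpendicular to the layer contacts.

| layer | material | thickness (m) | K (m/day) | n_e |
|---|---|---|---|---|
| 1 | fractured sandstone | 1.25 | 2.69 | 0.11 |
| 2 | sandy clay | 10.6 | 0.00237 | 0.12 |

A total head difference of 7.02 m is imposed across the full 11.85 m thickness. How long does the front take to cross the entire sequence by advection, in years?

2.46

With flow normal to the layers, continuity requires the same specific discharge q through every layer.
Σ(b_i/K_i) = 1.25/2.69 + 10.6/0.00237 = 4473 d.
q = Δh / Σ(b_i/K_i) = 7.02 / 4473 = 0.001569 m/day.
In each layer the seepage velocity is v_i = q/n_i, so the layer transit time is t_i = b_i·n_i / q:
  layer 1 (fractured sandstone): t_1 = 1.25 × 0.11 / 0.001569 = 87.61 d
  layer 2 (sandy clay): t_2 = 10.6 × 0.12 / 0.001569 = 810.5 d
Total t = Σ t_i = 898.1 days = 2.459 years.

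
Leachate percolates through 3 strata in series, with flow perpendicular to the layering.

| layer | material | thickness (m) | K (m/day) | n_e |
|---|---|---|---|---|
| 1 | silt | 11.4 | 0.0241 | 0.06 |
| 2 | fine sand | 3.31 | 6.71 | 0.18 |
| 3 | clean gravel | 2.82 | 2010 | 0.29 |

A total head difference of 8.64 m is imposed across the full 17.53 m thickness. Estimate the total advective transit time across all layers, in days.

With flow normal to the layers, continuity requires the same specific discharge q through every layer.
Σ(b_i/K_i) = 11.4/0.0241 + 3.31/6.71 + 2.82/2010 = 473.5 d.
q = Δh / Σ(b_i/K_i) = 8.64 / 473.5 = 0.01825 m/day.
In each layer the seepage velocity is v_i = q/n_i, so the layer transit time is t_i = b_i·n_i / q:
  layer 1 (silt): t_1 = 11.4 × 0.06 / 0.01825 = 37.49 d
  layer 2 (fine sand): t_2 = 3.31 × 0.18 / 0.01825 = 32.65 d
  layer 3 (clean gravel): t_3 = 2.82 × 0.29 / 0.01825 = 44.82 d
Total t = Σ t_i = 115.0 days.

115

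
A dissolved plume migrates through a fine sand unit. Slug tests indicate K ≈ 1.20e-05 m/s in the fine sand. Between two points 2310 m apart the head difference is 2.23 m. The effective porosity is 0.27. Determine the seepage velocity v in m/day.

Convert K: 1.20e-05 m/s × 86400 = 1.037 m/day.
Hydraulic gradient i = Δh / L = 2.23 / 2310 = 0.0009654.
Darcy flux q = K · i = 1.037 × 0.0009654 = 0.001001 m/day.
Seepage velocity v = q / n_e = 0.001001 / 0.27 = 0.003707 m/day.

0.00371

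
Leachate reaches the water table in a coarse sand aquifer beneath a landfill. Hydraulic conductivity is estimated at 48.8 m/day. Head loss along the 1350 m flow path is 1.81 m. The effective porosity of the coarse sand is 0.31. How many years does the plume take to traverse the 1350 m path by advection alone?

Hydraulic gradient i = Δh / L = 1.81 / 1350 = 0.001341.
Darcy flux q = K · i = 48.80 × 0.001341 = 0.06543 m/day.
Seepage velocity v = q / n_e = 0.06543 / 0.31 = 0.2111 m/day.
Travel time t = L / v = 1350 / 0.2111 = 6396 days = 17.51 years.

17.5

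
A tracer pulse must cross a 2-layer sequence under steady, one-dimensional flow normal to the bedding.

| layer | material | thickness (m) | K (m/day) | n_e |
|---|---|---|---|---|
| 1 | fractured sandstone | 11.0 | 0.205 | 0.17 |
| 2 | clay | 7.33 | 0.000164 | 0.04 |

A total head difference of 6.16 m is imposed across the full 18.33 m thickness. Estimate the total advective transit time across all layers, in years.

With flow normal to the layers, continuity requires the same specific discharge q through every layer.
Σ(b_i/K_i) = 11.0/0.205 + 7.33/0.000164 = 44749 d.
q = Δh / Σ(b_i/K_i) = 6.16 / 44749 = 0.0001377 m/day.
In each layer the seepage velocity is v_i = q/n_i, so the layer transit time is t_i = b_i·n_i / q:
  layer 1 (fractured sandstone): t_1 = 11.0 × 0.17 / 0.0001377 = 13584 d
  layer 2 (clay): t_2 = 7.33 × 0.04 / 0.0001377 = 2130 d
Total t = Σ t_i = 15714 days = 43.02 years.

43.0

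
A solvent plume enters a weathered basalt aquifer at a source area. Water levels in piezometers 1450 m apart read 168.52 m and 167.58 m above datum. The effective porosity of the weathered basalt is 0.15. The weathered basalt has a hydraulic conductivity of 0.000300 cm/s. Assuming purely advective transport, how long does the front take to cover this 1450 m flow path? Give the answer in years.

3540

Convert K: 0.000300 cm/s × 864 = 0.2592 m/day.
Hydraulic gradient i = (168.52 − 167.58) / 1450 = 0.94 / 1450 = 0.0006483.
Darcy flux q = K · i = 0.2592 × 0.0006483 = 0.0001680 m/day.
Seepage velocity v = q / n_e = 0.0001680 / 0.15 = 0.001120 m/day.
Travel time t = L / v = 1450 / 0.001120 = 1.294e+06 days = 3544 years.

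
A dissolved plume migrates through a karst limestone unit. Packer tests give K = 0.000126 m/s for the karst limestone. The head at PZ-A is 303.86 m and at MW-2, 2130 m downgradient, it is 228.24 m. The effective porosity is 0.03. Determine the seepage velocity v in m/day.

12.9

Convert K: 0.000126 m/s × 86400 = 10.89 m/day.
Hydraulic gradient i = (303.86 − 228.24) / 2130 = 75.62 / 2130 = 0.03550.
Darcy flux q = K · i = 10.89 × 0.03550 = 0.3865 m/day.
Seepage velocity v = q / n_e = 0.3865 / 0.03 = 12.88 m/day.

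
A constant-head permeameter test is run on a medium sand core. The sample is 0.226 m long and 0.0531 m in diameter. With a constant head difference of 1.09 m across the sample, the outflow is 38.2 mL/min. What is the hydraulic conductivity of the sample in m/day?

5.15

Cross-sectional area A = π·(d/2)² = π × (0.0531/2)² = 0.002215 m².
Convert discharge: 38.2 mL/min = 6.367e-07 m³/s.
Darcy's law rearranged: K = Q·L / (A·Δh) = 6.367e-07 × 0.226 / (0.002215 × 1.09) = 5.961e-05 m/s = 5.150 m/day.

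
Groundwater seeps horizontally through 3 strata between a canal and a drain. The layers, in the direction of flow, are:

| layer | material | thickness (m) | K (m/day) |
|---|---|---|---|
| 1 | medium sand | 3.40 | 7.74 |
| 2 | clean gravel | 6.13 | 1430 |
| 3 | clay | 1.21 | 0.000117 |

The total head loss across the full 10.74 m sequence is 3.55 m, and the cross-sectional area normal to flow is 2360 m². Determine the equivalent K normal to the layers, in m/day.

Flow is perpendicular to layering, so the layers act in series and the equivalent K is the thickness-weighted harmonic mean.
Total thickness L = 3.40 + 6.13 + 1.21 = 10.74 m.
Σ(b_i/K_i) = 3.40/7.74 + 6.13/1430 + 1.21/0.000117 = 10342 d.
K_eq = L / Σ(b_i/K_i) = 10.74 / 10342 = 0.001038 m/day.

0.00104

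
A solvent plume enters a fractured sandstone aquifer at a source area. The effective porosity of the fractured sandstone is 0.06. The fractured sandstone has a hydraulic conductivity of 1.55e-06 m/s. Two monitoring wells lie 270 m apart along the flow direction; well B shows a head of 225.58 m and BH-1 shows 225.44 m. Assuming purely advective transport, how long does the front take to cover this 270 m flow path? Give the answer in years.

639

Convert K: 1.55e-06 m/s × 86400 = 0.1339 m/day.
Hydraulic gradient i = (225.58 − 225.44) / 270 = 0.14 / 270 = 0.0005185.
Darcy flux q = K · i = 0.1339 × 0.0005185 = 6.944e-05 m/day.
Seepage velocity v = q / n_e = 6.944e-05 / 0.06 = 0.001157 m/day.
Travel time t = L / v = 270 / 0.001157 = 2.333e+05 days = 638.7 years.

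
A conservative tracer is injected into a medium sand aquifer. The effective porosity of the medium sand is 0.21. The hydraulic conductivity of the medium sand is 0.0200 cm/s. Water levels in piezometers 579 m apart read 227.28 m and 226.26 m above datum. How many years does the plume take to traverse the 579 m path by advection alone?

Convert K: 0.0200 cm/s × 864 = 17.28 m/day.
Hydraulic gradient i = (227.28 − 226.26) / 579 = 1.02 / 579 = 0.001762.
Darcy flux q = K · i = 17.28 × 0.001762 = 0.03044 m/day.
Seepage velocity v = q / n_e = 0.03044 / 0.21 = 0.1450 m/day.
Travel time t = L / v = 579 / 0.1450 = 3994 days = 10.94 years.

10.9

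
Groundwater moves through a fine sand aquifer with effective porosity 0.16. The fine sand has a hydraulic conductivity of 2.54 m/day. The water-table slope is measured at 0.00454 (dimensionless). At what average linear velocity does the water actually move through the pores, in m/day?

0.0721

Hydraulic gradient i = 0.00454.
Darcy flux q = K · i = 2.540 × 0.004540 = 0.01153 m/day.
Seepage velocity v = q / n_e = 0.01153 / 0.16 = 0.07207 m/day.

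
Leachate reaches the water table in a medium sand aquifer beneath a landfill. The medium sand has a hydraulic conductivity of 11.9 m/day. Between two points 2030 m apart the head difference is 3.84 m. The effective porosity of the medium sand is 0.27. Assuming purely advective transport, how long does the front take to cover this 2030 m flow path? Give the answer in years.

Hydraulic gradient i = Δh / L = 3.84 / 2030 = 0.001892.
Darcy flux q = K · i = 11.90 × 0.001892 = 0.02251 m/day.
Seepage velocity v = q / n_e = 0.02251 / 0.27 = 0.08337 m/day.
Travel time t = L / v = 2030 / 0.08337 = 24349 days = 66.66 years.

66.7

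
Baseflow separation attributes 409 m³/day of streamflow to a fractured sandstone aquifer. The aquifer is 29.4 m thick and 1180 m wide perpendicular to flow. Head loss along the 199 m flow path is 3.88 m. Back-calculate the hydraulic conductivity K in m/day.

Cross-sectional area A = 1180 × 29.4 = 34692 m².
Hydraulic gradient i = Δh / L = 3.88 / 199 = 0.01950.
From Q = K·A·i, K = Q / (A·i) = 409 / (34692 × 0.01950) = 0.6047 m/day.

0.605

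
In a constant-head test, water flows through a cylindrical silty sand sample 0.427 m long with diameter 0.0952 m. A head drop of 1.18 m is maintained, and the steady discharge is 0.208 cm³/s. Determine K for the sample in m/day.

0.914

Cross-sectional area A = π·(d/2)² = π × (0.0952/2)² = 0.007118 m².
Convert discharge: 0.208 cm³/s = 2.080e-07 m³/s.
Darcy's law rearranged: K = Q·L / (A·Δh) = 2.080e-07 × 0.427 / (0.007118 × 1.18) = 1.057e-05 m/s = 0.9136 m/day.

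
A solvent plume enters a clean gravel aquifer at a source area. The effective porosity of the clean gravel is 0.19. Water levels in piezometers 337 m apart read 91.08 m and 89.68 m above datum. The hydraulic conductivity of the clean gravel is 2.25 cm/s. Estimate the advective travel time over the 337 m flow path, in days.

7.93

Convert K: 2.25 cm/s × 864 = 1944 m/day.
Hydraulic gradient i = (91.08 − 89.68) / 337 = 1.4 / 337 = 0.004154.
Darcy flux q = K · i = 1944 × 0.004154 = 8.076 m/day.
Seepage velocity v = q / n_e = 8.076 / 0.19 = 42.51 m/day.
Travel time t = L / v = 337 / 42.51 = 7.928 days.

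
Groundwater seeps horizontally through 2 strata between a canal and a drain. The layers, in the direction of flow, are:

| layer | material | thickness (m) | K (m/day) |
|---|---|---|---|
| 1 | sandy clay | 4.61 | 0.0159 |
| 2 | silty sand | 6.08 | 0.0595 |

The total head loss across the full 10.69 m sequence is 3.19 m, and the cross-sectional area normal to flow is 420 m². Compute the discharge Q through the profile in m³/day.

Flow is perpendicular to layering, so the layers act in series and the equivalent K is the thickness-weighted harmonic mean.
Total thickness L = 4.61 + 6.08 = 10.69 m.
Σ(b_i/K_i) = 4.61/0.0159 + 6.08/0.0595 = 392.1 d.
K_eq = L / Σ(b_i/K_i) = 10.69 / 392.1 = 0.02726 m/day.
Q = K_eq · A · (Δh/L) = 0.02726 × 420 × (3.19/10.69) = 3.417 m³/day.

3.42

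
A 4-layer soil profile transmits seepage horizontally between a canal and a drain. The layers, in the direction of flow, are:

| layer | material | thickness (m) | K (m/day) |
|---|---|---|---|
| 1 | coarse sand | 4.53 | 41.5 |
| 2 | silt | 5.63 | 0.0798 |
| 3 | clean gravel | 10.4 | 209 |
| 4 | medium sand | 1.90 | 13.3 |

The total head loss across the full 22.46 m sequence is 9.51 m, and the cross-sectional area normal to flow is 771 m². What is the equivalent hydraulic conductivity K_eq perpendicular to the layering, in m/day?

0.317

Flow is perpendicular to layering, so the layers act in series and the equivalent K is the thickness-weighted harmonic mean.
Total thickness L = 4.53 + 5.63 + 10.4 + 1.90 = 22.46 m.
Σ(b_i/K_i) = 4.53/41.5 + 5.63/0.0798 + 10.4/209 + 1.90/13.3 = 70.85 d.
K_eq = L / Σ(b_i/K_i) = 22.46 / 70.85 = 0.3170 m/day.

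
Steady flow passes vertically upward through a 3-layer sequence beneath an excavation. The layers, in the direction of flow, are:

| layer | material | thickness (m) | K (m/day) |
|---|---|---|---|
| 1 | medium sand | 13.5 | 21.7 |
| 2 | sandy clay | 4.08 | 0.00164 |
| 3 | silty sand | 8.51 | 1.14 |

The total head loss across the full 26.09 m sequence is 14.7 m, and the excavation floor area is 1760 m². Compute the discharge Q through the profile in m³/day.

Flow is perpendicular to layering, so the layers act in series and the equivalent K is the thickness-weighted harmonic mean.
Total thickness L = 13.5 + 4.08 + 8.51 = 26.09 m.
Σ(b_i/K_i) = 13.5/21.7 + 4.08/0.00164 + 8.51/1.14 = 2496 d.
K_eq = L / Σ(b_i/K_i) = 26.09 / 2496 = 0.01045 m/day.
Q = K_eq · A · (Δh/L) = 0.01045 × 1760 × (14.7/26.09) = 10.37 m³/day.

10.4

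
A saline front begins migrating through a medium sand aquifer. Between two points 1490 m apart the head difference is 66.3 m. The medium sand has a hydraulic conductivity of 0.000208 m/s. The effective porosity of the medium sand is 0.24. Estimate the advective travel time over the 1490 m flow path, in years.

1.22

Convert K: 0.000208 m/s × 86400 = 17.97 m/day.
Hydraulic gradient i = Δh / L = 66.3 / 1490 = 0.04450.
Darcy flux q = K · i = 17.97 × 0.04450 = 0.7997 m/day.
Seepage velocity v = q / n_e = 0.7997 / 0.24 = 3.332 m/day.
Travel time t = L / v = 1490 / 3.332 = 447.2 days = 1.224 years.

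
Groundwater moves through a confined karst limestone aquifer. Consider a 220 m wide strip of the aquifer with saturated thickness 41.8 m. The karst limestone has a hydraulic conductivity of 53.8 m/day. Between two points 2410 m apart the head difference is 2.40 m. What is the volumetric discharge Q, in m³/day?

Cross-sectional area A = 220 × 41.8 = 9196 m².
Hydraulic gradient i = Δh / L = 2.40 / 2410 = 0.0009959.
Darcy's law: Q = K · A · i = 53.80 × 9196 × 0.0009959 = 492.7 m³/day.

493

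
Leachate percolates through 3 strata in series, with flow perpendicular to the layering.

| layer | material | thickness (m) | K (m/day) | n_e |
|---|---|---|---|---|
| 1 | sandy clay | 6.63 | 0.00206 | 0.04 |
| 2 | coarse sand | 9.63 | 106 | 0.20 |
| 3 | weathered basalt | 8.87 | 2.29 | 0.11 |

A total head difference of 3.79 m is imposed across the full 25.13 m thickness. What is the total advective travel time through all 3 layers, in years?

With flow normal to the layers, continuity requires the same specific discharge q through every layer.
Σ(b_i/K_i) = 6.63/0.00206 + 9.63/106 + 8.87/2.29 = 3222 d.
q = Δh / Σ(b_i/K_i) = 3.79 / 3222 = 0.001176 m/day.
In each layer the seepage velocity is v_i = q/n_i, so the layer transit time is t_i = b_i·n_i / q:
  layer 1 (sandy clay): t_1 = 6.63 × 0.04 / 0.001176 = 225.5 d
  layer 2 (coarse sand): t_2 = 9.63 × 0.20 / 0.001176 = 1638 d
  layer 3 (weathered basalt): t_3 = 8.87 × 0.11 / 0.001176 = 829.6 d
Total t = Σ t_i = 2693 days = 7.372 years.

7.37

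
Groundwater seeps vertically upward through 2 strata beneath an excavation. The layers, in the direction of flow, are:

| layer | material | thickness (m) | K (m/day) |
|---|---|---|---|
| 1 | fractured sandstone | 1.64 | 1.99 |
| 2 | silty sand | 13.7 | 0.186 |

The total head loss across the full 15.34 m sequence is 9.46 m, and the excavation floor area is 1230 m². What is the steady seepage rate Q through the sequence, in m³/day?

Flow is perpendicular to layering, so the layers act in series and the equivalent K is the thickness-weighted harmonic mean.
Total thickness L = 1.64 + 13.7 = 15.34 m.
Σ(b_i/K_i) = 1.64/1.99 + 13.7/0.186 = 74.48 d.
K_eq = L / Σ(b_i/K_i) = 15.34 / 74.48 = 0.2060 m/day.
Q = K_eq · A · (Δh/L) = 0.2060 × 1230 × (9.46/15.34) = 156.2 m³/day.

156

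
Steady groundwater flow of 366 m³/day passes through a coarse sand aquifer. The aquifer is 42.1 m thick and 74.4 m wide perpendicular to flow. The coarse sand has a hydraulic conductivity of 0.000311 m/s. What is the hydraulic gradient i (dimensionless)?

0.00435

Convert K: 0.000311 m/s × 86400 = 26.87 m/day.
Cross-sectional area A = 74.4 × 42.1 = 3132 m².
From Q = K·A·i, i = Q / (K·A) = 366 / (26.87 × 3132) = 0.004349.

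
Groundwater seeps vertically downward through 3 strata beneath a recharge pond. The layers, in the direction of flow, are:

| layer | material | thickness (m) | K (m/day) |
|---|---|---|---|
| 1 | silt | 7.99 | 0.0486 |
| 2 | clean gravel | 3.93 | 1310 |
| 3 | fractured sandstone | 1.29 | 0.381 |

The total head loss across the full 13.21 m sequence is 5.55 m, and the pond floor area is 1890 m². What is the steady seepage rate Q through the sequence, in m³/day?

62.5

Flow is perpendicular to layering, so the layers act in series and the equivalent K is the thickness-weighted harmonic mean.
Total thickness L = 7.99 + 3.93 + 1.29 = 13.21 m.
Σ(b_i/K_i) = 7.99/0.0486 + 3.93/1310 + 1.29/0.381 = 167.8 d.
K_eq = L / Σ(b_i/K_i) = 13.21 / 167.8 = 0.07873 m/day.
Q = K_eq · A · (Δh/L) = 0.07873 × 1890 × (5.55/13.21) = 62.51 m³/day.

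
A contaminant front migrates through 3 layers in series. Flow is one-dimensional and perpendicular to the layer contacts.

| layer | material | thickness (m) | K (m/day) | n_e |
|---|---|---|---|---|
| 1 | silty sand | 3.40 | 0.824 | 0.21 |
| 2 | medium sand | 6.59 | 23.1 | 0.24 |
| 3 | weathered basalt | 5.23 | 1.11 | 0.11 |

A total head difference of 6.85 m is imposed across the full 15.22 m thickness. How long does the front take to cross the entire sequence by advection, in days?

3.82

With flow normal to the layers, continuity requires the same specific discharge q through every layer.
Σ(b_i/K_i) = 3.40/0.824 + 6.59/23.1 + 5.23/1.11 = 9.123 d.
q = Δh / Σ(b_i/K_i) = 6.85 / 9.123 = 0.7508 m/day.
In each layer the seepage velocity is v_i = q/n_i, so the layer transit time is t_i = b_i·n_i / q:
  layer 1 (silty sand): t_1 = 3.40 × 0.21 / 0.7508 = 0.9509 d
  layer 2 (medium sand): t_2 = 6.59 × 0.24 / 0.7508 = 2.106 d
  layer 3 (weathered basalt): t_3 = 5.23 × 0.11 / 0.7508 = 0.7662 d
Total t = Σ t_i = 3.824 days.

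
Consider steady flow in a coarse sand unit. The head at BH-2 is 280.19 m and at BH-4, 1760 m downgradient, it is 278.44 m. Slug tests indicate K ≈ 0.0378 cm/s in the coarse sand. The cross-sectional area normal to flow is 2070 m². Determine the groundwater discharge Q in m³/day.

67.2

Convert K: 0.0378 cm/s × 864 = 32.66 m/day.
Hydraulic gradient i = (280.19 − 278.44) / 1760 = 1.75 / 1760 = 0.0009943.
Darcy's law: Q = K · A · i = 32.66 × 2070 × 0.0009943 = 67.22 m³/day.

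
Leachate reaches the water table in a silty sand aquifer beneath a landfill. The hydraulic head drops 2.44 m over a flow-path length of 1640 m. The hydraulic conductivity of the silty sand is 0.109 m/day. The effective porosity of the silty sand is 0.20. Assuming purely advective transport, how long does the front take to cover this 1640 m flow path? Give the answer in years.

Hydraulic gradient i = Δh / L = 2.44 / 1640 = 0.001488.
Darcy flux q = K · i = 0.1090 × 0.001488 = 0.0001622 m/day.
Seepage velocity v = q / n_e = 0.0001622 / 0.20 = 0.0008109 m/day.
Travel time t = L / v = 1640 / 0.0008109 = 2.023e+06 days = 5537 years.

5540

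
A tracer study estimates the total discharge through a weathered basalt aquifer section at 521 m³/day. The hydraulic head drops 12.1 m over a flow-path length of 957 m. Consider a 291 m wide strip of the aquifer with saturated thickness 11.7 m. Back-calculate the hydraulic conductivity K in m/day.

Cross-sectional area A = 291 × 11.7 = 3405 m².
Hydraulic gradient i = Δh / L = 12.1 / 957 = 0.01264.
From Q = K·A·i, K = Q / (A·i) = 521 / (3405 × 0.01264) = 12.10 m/day.

12.1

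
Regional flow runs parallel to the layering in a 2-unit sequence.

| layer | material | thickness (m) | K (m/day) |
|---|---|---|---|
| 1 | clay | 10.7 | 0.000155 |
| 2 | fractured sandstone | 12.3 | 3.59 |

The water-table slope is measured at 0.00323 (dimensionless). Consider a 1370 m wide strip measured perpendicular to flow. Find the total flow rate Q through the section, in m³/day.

Flow is parallel to layering, so each bed carries its own Darcy discharge and the transmissivities add.
Σ(K_i·b_i) = 0.000155×10.7 + 3.59×12.3 = 44.16 m²/day.
Hydraulic gradient i = 0.00323.
Q = Σ(K_i·b_i) · W · i = 44.16 × 1370 × 0.003230 = 195.4 m³/day.

195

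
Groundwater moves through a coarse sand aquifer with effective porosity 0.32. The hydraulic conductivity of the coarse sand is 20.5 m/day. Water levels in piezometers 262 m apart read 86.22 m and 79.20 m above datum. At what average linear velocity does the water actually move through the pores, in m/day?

Hydraulic gradient i = (86.22 − 79.20) / 262 = 7.02 / 262 = 0.02679.
Darcy flux q = K · i = 20.50 × 0.02679 = 0.5493 m/day.
Seepage velocity v = q / n_e = 0.5493 / 0.32 = 1.716 m/day.

1.72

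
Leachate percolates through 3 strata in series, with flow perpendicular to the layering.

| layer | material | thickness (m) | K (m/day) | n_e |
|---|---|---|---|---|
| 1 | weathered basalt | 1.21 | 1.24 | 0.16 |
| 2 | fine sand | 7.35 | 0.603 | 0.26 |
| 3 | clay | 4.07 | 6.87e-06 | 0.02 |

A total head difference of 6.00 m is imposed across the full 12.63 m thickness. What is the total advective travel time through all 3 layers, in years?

591

With flow normal to the layers, continuity requires the same specific discharge q through every layer.
Σ(b_i/K_i) = 1.21/1.24 + 7.35/0.603 + 4.07/6.87e-06 = 5.924e+05 d.
q = Δh / Σ(b_i/K_i) = 6.00 / 5.924e+05 = 1.013e-05 m/day.
In each layer the seepage velocity is v_i = q/n_i, so the layer transit time is t_i = b_i·n_i / q:
  layer 1 (weathered basalt): t_1 = 1.21 × 0.16 / 1.013e-05 = 19116 d
  layer 2 (fine sand): t_2 = 7.35 × 0.26 / 1.013e-05 = 1.887e+05 d
  layer 3 (clay): t_3 = 4.07 × 0.02 / 1.013e-05 = 8037 d
Total t = Σ t_i = 2.158e+05 days = 591.0 years.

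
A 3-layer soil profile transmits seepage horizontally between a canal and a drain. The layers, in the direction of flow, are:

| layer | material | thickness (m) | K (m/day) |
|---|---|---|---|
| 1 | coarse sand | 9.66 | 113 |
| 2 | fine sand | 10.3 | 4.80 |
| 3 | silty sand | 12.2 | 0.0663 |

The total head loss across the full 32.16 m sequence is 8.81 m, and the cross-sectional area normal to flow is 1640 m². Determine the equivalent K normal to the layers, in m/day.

Flow is perpendicular to layering, so the layers act in series and the equivalent K is the thickness-weighted harmonic mean.
Total thickness L = 9.66 + 10.3 + 12.2 = 32.16 m.
Σ(b_i/K_i) = 9.66/113 + 10.3/4.80 + 12.2/0.0663 = 186.2 d.
K_eq = L / Σ(b_i/K_i) = 32.16 / 186.2 = 0.1727 m/day.

0.173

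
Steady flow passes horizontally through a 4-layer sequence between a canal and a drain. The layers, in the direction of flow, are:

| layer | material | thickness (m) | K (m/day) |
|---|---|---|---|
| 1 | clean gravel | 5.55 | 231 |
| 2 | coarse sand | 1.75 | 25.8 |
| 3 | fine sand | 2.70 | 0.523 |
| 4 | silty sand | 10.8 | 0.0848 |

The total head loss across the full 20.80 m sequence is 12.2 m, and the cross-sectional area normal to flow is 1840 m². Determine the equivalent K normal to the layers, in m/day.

0.157

Flow is perpendicular to layering, so the layers act in series and the equivalent K is the thickness-weighted harmonic mean.
Total thickness L = 5.55 + 1.75 + 2.70 + 10.8 = 20.80 m.
Σ(b_i/K_i) = 5.55/231 + 1.75/25.8 + 2.70/0.523 + 10.8/0.0848 = 132.6 d.
K_eq = L / Σ(b_i/K_i) = 20.80 / 132.6 = 0.1568 m/day.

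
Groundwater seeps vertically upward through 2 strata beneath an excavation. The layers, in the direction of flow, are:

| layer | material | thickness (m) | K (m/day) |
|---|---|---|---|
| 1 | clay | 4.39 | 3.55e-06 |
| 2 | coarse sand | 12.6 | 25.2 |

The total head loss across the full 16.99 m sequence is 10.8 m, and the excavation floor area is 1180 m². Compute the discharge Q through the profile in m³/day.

0.0103

Flow is perpendicular to layering, so the layers act in series and the equivalent K is the thickness-weighted harmonic mean.
Total thickness L = 4.39 + 12.6 = 16.99 m.
Σ(b_i/K_i) = 4.39/3.55e-06 + 12.6/25.2 = 1.237e+06 d.
K_eq = L / Σ(b_i/K_i) = 16.99 / 1.237e+06 = 1.374e-05 m/day.
Q = K_eq · A · (Δh/L) = 1.374e-05 × 1180 × (10.8/16.99) = 0.01031 m³/day.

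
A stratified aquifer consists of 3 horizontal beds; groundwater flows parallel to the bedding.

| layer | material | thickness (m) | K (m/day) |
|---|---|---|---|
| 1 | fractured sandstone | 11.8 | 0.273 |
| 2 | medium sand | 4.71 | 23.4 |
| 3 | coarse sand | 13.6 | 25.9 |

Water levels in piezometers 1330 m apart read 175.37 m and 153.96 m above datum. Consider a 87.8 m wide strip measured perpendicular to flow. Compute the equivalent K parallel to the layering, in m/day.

Flow is parallel to layering, so each bed carries its own Darcy discharge and the transmissivities add.
Σ(K_i·b_i) = 0.273×11.8 + 23.4×4.71 + 25.9×13.6 = 465.7 m²/day.
Total thickness b = 30.11 m, so K_eq = Σ(K_i·b_i)/b = 15.47 m/day.

15.5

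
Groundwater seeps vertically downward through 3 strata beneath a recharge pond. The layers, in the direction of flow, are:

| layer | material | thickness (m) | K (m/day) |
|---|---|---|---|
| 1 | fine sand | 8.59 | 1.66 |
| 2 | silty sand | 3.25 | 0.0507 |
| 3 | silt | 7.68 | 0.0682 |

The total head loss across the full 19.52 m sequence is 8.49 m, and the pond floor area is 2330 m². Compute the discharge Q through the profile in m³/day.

Flow is perpendicular to layering, so the layers act in series and the equivalent K is the thickness-weighted harmonic mean.
Total thickness L = 8.59 + 3.25 + 7.68 = 19.52 m.
Σ(b_i/K_i) = 8.59/1.66 + 3.25/0.0507 + 7.68/0.0682 = 181.9 d.
K_eq = L / Σ(b_i/K_i) = 19.52 / 181.9 = 0.1073 m/day.
Q = K_eq · A · (Δh/L) = 0.1073 × 2330 × (8.49/19.52) = 108.8 m³/day.

109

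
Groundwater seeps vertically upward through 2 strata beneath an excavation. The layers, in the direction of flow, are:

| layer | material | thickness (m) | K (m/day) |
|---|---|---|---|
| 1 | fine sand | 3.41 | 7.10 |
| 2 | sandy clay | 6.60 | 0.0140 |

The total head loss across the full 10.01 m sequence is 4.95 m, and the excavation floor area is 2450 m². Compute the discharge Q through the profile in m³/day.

Flow is perpendicular to layering, so the layers act in series and the equivalent K is the thickness-weighted harmonic mean.
Total thickness L = 3.41 + 6.60 = 10.01 m.
Σ(b_i/K_i) = 3.41/7.10 + 6.60/0.0140 = 471.9 d.
K_eq = L / Σ(b_i/K_i) = 10.01 / 471.9 = 0.02121 m/day.
Q = K_eq · A · (Δh/L) = 0.02121 × 2450 × (4.95/10.01) = 25.70 m³/day.

25.7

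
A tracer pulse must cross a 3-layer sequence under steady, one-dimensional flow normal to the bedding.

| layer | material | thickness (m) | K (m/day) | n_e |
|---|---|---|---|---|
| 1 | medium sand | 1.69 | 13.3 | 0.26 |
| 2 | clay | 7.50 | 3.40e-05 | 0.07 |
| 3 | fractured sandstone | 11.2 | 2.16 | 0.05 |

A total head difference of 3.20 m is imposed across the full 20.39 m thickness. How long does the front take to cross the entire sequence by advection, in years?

288

With flow normal to the layers, continuity requires the same specific discharge q through every layer.
Σ(b_i/K_i) = 1.69/13.3 + 7.50/3.40e-05 + 11.2/2.16 = 2.206e+05 d.
q = Δh / Σ(b_i/K_i) = 3.20 / 2.206e+05 = 1.451e-05 m/day.
In each layer the seepage velocity is v_i = q/n_i, so the layer transit time is t_i = b_i·n_i / q:
  layer 1 (medium sand): t_1 = 1.69 × 0.26 / 1.451e-05 = 30290 d
  layer 2 (clay): t_2 = 7.50 × 0.07 / 1.451e-05 = 36191 d
  layer 3 (fractured sandstone): t_3 = 11.2 × 0.05 / 1.451e-05 = 38604 d
Total t = Σ t_i = 1.051e+05 days = 287.7 years.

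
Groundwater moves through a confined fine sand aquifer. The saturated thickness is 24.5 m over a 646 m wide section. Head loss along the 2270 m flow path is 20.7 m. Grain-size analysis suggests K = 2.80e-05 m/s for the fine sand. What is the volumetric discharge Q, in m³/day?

349

Convert K: 2.80e-05 m/s × 86400 = 2.419 m/day.
Cross-sectional area A = 646 × 24.5 = 15827 m².
Hydraulic gradient i = Δh / L = 20.7 / 2270 = 0.009119.
Darcy's law: Q = K · A · i = 2.419 × 15827 × 0.009119 = 349.2 m³/day.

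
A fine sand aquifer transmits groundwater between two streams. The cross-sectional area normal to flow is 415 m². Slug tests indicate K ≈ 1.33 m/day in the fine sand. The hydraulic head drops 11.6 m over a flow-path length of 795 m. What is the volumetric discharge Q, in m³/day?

8.05

Hydraulic gradient i = Δh / L = 11.6 / 795 = 0.01459.
Darcy's law: Q = K · A · i = 1.330 × 415.0 × 0.01459 = 8.054 m³/day.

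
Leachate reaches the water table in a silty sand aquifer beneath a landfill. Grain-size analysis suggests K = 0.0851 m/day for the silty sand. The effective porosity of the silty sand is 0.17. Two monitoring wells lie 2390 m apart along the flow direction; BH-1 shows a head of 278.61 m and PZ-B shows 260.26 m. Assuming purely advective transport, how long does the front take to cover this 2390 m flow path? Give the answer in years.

Hydraulic gradient i = (278.61 − 260.26) / 2390 = 18.35 / 2390 = 0.007678.
Darcy flux q = K · i = 0.08510 × 0.007678 = 0.0006534 m/day.
Seepage velocity v = q / n_e = 0.0006534 / 0.17 = 0.003843 m/day.
Travel time t = L / v = 2390 / 0.003843 = 6.218e+05 days = 1703 years.

1700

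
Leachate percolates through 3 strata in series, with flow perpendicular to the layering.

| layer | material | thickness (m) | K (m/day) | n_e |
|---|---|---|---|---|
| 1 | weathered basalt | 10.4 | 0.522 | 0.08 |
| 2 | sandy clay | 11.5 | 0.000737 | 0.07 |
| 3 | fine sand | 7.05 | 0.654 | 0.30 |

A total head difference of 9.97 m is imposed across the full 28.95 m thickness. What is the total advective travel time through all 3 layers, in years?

16.1

With flow normal to the layers, continuity requires the same specific discharge q through every layer.
Σ(b_i/K_i) = 10.4/0.522 + 11.5/0.000737 + 7.05/0.654 = 15635 d.
q = Δh / Σ(b_i/K_i) = 9.97 / 15635 = 0.0006377 m/day.
In each layer the seepage velocity is v_i = q/n_i, so the layer transit time is t_i = b_i·n_i / q:
  layer 1 (weathered basalt): t_1 = 10.4 × 0.08 / 0.0006377 = 1305 d
  layer 2 (sandy clay): t_2 = 11.5 × 0.07 / 0.0006377 = 1262 d
  layer 3 (fine sand): t_3 = 7.05 × 0.30 / 0.0006377 = 3317 d
Total t = Σ t_i = 5884 days = 16.11 years.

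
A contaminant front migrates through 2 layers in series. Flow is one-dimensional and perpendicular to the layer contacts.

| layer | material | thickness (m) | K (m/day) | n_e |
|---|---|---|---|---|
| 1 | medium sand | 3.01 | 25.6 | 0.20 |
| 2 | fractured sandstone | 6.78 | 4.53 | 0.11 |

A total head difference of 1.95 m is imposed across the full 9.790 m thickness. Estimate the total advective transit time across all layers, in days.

1.12

With flow normal to the layers, continuity requires the same specific discharge q through every layer.
Σ(b_i/K_i) = 3.01/25.6 + 6.78/4.53 = 1.614 d.
q = Δh / Σ(b_i/K_i) = 1.95 / 1.614 = 1.208 m/day.
In each layer the seepage velocity is v_i = q/n_i, so the layer transit time is t_i = b_i·n_i / q:
  layer 1 (medium sand): t_1 = 3.01 × 0.20 / 1.208 = 0.4984 d
  layer 2 (fractured sandstone): t_2 = 6.78 × 0.11 / 1.208 = 0.6174 d
Total t = Σ t_i = 1.116 days.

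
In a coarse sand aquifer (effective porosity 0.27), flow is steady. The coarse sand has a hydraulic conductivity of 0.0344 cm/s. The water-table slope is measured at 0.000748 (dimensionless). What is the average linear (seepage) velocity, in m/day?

0.0823

Convert K: 0.0344 cm/s × 864 = 29.72 m/day.
Hydraulic gradient i = 0.000748.
Darcy flux q = K · i = 29.72 × 0.0007480 = 0.02223 m/day.
Seepage velocity v = q / n_e = 0.02223 / 0.27 = 0.08234 m/day.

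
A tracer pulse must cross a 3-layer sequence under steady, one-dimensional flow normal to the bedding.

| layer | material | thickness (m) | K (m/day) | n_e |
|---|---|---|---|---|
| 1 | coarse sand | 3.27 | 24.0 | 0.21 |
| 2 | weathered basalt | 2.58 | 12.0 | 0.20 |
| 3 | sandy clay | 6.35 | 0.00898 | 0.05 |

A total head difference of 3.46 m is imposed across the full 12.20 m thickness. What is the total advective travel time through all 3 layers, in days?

311

With flow normal to the layers, continuity requires the same specific discharge q through every layer.
Σ(b_i/K_i) = 3.27/24.0 + 2.58/12.0 + 6.35/0.00898 = 707.5 d.
q = Δh / Σ(b_i/K_i) = 3.46 / 707.5 = 0.004891 m/day.
In each layer the seepage velocity is v_i = q/n_i, so the layer transit time is t_i = b_i·n_i / q:
  layer 1 (coarse sand): t_1 = 3.27 × 0.21 / 0.004891 = 140.4 d
  layer 2 (weathered basalt): t_2 = 2.58 × 0.20 / 0.004891 = 105.5 d
  layer 3 (sandy clay): t_3 = 6.35 × 0.05 / 0.004891 = 64.92 d
Total t = Σ t_i = 310.8 days.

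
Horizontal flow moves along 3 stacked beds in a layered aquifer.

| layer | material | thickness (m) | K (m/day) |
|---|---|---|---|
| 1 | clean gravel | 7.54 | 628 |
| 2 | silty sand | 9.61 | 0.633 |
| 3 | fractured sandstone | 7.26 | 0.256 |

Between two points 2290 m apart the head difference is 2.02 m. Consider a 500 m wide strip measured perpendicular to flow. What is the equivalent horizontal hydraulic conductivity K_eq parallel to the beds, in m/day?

Flow is parallel to layering, so each bed carries its own Darcy discharge and the transmissivities add.
Σ(K_i·b_i) = 628×7.54 + 0.633×9.61 + 0.256×7.26 = 4743 m²/day.
Total thickness b = 24.41 m, so K_eq = Σ(K_i·b_i)/b = 194.3 m/day.

194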